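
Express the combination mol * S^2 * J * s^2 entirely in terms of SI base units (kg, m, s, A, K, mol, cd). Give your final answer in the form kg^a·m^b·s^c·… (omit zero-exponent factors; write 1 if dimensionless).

kg⁻¹·m⁻²·s⁶·A⁴·mol

S = 1/Ω (conductance is reciprocal resistance),
    = kg⁻¹·m⁻²·s³·A².
So S² = kg⁻²·m⁻⁴·s⁶·A⁴.
J = N·m (work = force × distance),
    = kg·m²·s⁻².
Combining: mol·S²·J·s² = mol · (kg⁻²·m⁻⁴·s⁶·A⁴) · (kg·m²·s⁻²) · s² = kg⁻¹·m⁻²·s⁶·A⁴·mol.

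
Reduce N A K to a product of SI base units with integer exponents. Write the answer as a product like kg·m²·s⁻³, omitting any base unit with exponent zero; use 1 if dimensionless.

N = kg·m·s⁻².
Combining: N·A·K = (kg·m·s⁻²) · A · K = kg·m·s⁻²·A·K.

kg·m·s⁻²·A·K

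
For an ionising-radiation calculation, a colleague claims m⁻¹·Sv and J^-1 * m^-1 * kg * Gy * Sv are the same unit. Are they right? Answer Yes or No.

Left side:
  Sv = J/kg (equivalent dose = energy per mass),
      = m²·s⁻².
  Combining: m⁻¹·Sv = m⁻¹ · (m²·s⁻²) = m·s⁻².
Right side:
  J = N·m (work = force × distance),
      = kg·m²·s⁻².
  So J⁻¹ = kg⁻¹·m⁻²·s².
  Gy = J/kg (absorbed dose = energy per mass),
      = m²·s⁻².
  Sv = J/kg (equivalent dose = energy per mass),
      = m²·s⁻².
  Combining: J⁻¹·m⁻¹·kg·Gy·Sv = (kg⁻¹·m⁻²·s²) · m⁻¹ · kg · (m²·s⁻²) · (m²·s⁻²) = m·s⁻².
Both reduce to m·s⁻².

Yes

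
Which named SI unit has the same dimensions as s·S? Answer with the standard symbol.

F

S = 1/Ω (conductance is reciprocal resistance),
    = kg⁻¹·m⁻²·s³·A².
Combining: s·S = s · (kg⁻¹·m⁻²·s³·A²) = kg⁻¹·m⁻²·s⁴·A².
kg⁻¹·m⁻²·s⁴·A² is the base-SI form of the farad.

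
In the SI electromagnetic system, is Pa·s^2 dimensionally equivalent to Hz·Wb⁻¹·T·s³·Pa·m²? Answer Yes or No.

Yes

Left side:
  Pa = N/m² (pressure = force per area),
      = kg·m⁻¹·s⁻².
  Combining: Pa·s² = (kg·m⁻¹·s⁻²) · s² = kg·m⁻¹.
Right side:
  Hz = 1/s = s⁻¹ (frequency is cycles per second).
  Wb = V·s (flux: a volt is a weber per second),
      = kg·m²·s⁻²·A⁻¹.
  So Wb⁻¹ = kg⁻¹·m⁻²·s²·A.
  T = Wb/m² (flux density = flux per area),
      = kg·s⁻²·A⁻¹.
  Pa = N/m² (pressure = force per area),
      = kg·m⁻¹·s⁻².
  Combining: Hz·Wb⁻¹·T·s³·Pa·m² = s⁻¹ · (kg⁻¹·m⁻²·s²·A) · (kg·s⁻²·A⁻¹) · s³ · (kg·m⁻¹·s⁻²) · m² = kg·m⁻¹.
Both reduce to kg·m⁻¹.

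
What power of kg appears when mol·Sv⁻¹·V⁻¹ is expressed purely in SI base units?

Sv = J/kg (equivalent dose = energy per mass),
    = m²·s⁻².
So Sv⁻¹ = m⁻²·s².
V = W/A (potential = power per current),
    = kg·m²·s⁻³·A⁻¹.
So V⁻¹ = kg⁻¹·m⁻²·s³·A.
Combining: mol·Sv⁻¹·V⁻¹ = mol · (m⁻²·s²) · (kg⁻¹·m⁻²·s³·A) = kg⁻¹·m⁻⁴·s⁵·A·mol.
The exponent of kg is -1.

-1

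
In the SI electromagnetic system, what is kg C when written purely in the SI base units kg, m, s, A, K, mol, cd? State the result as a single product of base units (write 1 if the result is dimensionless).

C = A·s = s·A (charge = current × time).
Combining: kg·C = kg · (s·A) = kg·s·A.

kg·s·A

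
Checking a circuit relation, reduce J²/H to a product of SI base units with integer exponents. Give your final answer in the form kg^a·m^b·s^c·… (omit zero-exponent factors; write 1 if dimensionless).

kg·m²·s⁻²·A²

H = kg·m²·s⁻²·A⁻².
So H⁻¹ = kg⁻¹·m⁻²·s²·A².
J = kg·m²·s⁻².
So J² = kg²·m⁴·s⁻⁴.
Combining: H⁻¹·J² = (kg⁻¹·m⁻²·s²·A²) · (kg²·m⁴·s⁻⁴) = kg·m²·s⁻²·A².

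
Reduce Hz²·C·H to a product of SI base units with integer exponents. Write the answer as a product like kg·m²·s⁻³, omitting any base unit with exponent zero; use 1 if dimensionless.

kg·m²·s⁻³·A⁻¹

Hz = 1/s = s⁻¹ (frequency is cycles per second).
So Hz² = s⁻².
C = A·s = s·A (charge = current × time).
H = Wb/A (inductance = flux per current),
    = kg·m²·s⁻²·A⁻².
Combining: Hz²·C·H = s⁻² · (s·A) · (kg·m²·s⁻²·A⁻²) = kg·m²·s⁻³·A⁻¹.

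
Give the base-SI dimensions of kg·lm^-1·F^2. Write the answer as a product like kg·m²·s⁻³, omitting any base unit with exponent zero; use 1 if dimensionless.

lm = cd·sr = cd (luminous flux; sr is dimensionless).
So lm⁻¹ = cd⁻¹.
F = C/V (capacitance = charge per voltage),
    = A·s/(kg·m²·s⁻³·A⁻¹) (substituting C and V),
    = kg⁻¹·m⁻²·s⁴·A².
So F² = kg⁻²·m⁻⁴·s⁸·A⁴.
Combining: kg·lm⁻¹·F² = kg · cd⁻¹ · (kg⁻²·m⁻⁴·s⁸·A⁴) = kg⁻¹·m⁻⁴·s⁸·A⁴·cd⁻¹.

kg⁻¹·m⁻⁴·s⁸·A⁴·cd⁻¹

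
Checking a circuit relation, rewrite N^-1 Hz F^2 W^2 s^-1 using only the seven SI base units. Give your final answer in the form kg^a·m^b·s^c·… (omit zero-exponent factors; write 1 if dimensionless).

kg⁻¹·m⁻¹·s²·A⁴

N = kg·m/s² = kg·m·s⁻² (force = mass × acceleration).
So N⁻¹ = kg⁻¹·m⁻¹·s².
Hz = 1/s = s⁻¹ (frequency is cycles per second).
F = C/V (capacitance = charge per voltage),
    = A·s/(kg·m²·s⁻³·A⁻¹) (substituting C and V),
    = kg⁻¹·m⁻²·s⁴·A².
So F² = kg⁻²·m⁻⁴·s⁸·A⁴.
W = J/s (power = energy per time),
    = kg·m²·s⁻³.
So W² = kg²·m⁴·s⁻⁶.
Combining: N⁻¹·Hz·F²·W²·s⁻¹ = (kg⁻¹·m⁻¹·s²) · s⁻¹ · (kg⁻²·m⁻⁴·s⁸·A⁴) · (kg²·m⁴·s⁻⁶) · s⁻¹ = kg⁻¹·m⁻¹·s²·A⁴.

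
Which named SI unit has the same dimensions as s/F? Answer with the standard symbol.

F = C/V (capacitance = charge per voltage),
    = A·s/(kg·m²·s⁻³·A⁻¹) (substituting C and V),
    = kg⁻¹·m⁻²·s⁴·A².
So F⁻¹ = kg·m²·s⁻⁴·A⁻².
Combining: s·F⁻¹ = s · (kg·m²·s⁻⁴·A⁻²) = kg·m²·s⁻³·A⁻².
kg·m²·s⁻³·A⁻² is the base-SI form of the ohm.

Ω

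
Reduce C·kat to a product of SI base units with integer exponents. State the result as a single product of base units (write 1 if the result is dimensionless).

C = A·s = s·A (charge = current × time).
kat = mol/s = s⁻¹·mol (catalytic activity).
Combining: C·kat = (s·A) · (s⁻¹·mol) = A·mol.

A·mol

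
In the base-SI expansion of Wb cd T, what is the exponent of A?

-2

Wb = kg·m²·s⁻²·A⁻¹.
T = kg·s⁻²·A⁻¹.
Combining: Wb·cd·T = (kg·m²·s⁻²·A⁻¹) · cd · (kg·s⁻²·A⁻¹) = kg²·m²·s⁻⁴·A⁻²·cd.
The exponent of A is -2.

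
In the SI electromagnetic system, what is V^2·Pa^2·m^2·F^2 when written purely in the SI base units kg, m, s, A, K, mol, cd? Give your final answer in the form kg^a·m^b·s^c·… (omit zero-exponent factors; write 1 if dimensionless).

kg²·s⁻²·A²

V = W/A (potential = power per current),
    = kg·m²·s⁻³·A⁻¹.
So V² = kg²·m⁴·s⁻⁶·A⁻².
Pa = N/m² (pressure = force per area),
    = kg·m⁻¹·s⁻².
So Pa² = kg²·m⁻²·s⁻⁴.
F = C/V (capacitance = charge per voltage),
    = A·s/(kg·m²·s⁻³·A⁻¹) (substituting C and V),
    = kg⁻¹·m⁻²·s⁴·A².
So F² = kg⁻²·m⁻⁴·s⁸·A⁴.
Combining: V²·Pa²·m²·F² = (kg²·m⁴·s⁻⁶·A⁻²) · (kg²·m⁻²·s⁻⁴) · m² · (kg⁻²·m⁻⁴·s⁸·A⁴) = kg²·s⁻²·A².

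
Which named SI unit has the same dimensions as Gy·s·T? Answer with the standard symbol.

Gy = m²·s⁻².
T = kg·s⁻²·A⁻¹.
Combining: Gy·s·T = (m²·s⁻²) · s · (kg·s⁻²·A⁻¹) = kg·m²·s⁻³·A⁻¹.
kg·m²·s⁻³·A⁻¹ is the base-SI form of the volt.

V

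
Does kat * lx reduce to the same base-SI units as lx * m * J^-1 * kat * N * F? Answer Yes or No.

No

Left side:
  kat = mol/s = s⁻¹·mol (catalytic activity).
  lx = lm/m² (illuminance = luminous flux per area),
      = m⁻²·cd.
  Combining: kat·lx = (s⁻¹·mol) · (m⁻²·cd) = m⁻²·s⁻¹·mol·cd.
Right side:
  lx = lm/m² (illuminance = luminous flux per area),
      = m⁻²·cd.
  J = N·m (work = force × distance),
      = kg·m²·s⁻².
  So J⁻¹ = kg⁻¹·m⁻²·s².
  kat = mol/s = s⁻¹·mol (catalytic activity).
  N = kg·m/s² = kg·m·s⁻² (force = mass × acceleration).
  F = C/V (capacitance = charge per voltage),
      = A·s/(kg·m²·s⁻³·A⁻¹) (substituting C and V),
      = kg⁻¹·m⁻²·s⁴·A².
  Combining: lx·m·J⁻¹·kat·N·F = (m⁻²·cd) · m · (kg⁻¹·m⁻²·s²) · (s⁻¹·mol) · (kg·m·s⁻²) · (kg⁻¹·m⁻²·s⁴·A²) = kg⁻¹·m⁻⁴·s³·A²·mol·cd.
Left is m⁻²·s⁻¹·mol·cd; right is kg⁻¹·m⁻⁴·s³·A²·mol·cd — different.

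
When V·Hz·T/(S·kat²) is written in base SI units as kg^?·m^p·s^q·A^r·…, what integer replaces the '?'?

3

S = 1/Ω (conductance is reciprocal resistance),
    = kg⁻¹·m⁻²·s³·A².
So S⁻¹ = kg·m²·s⁻³·A⁻².
V = W/A (potential = power per current),
    = kg·m²·s⁻³·A⁻¹.
Hz = 1/s = s⁻¹ (frequency is cycles per second).
T = Wb/m² (flux density = flux per area),
    = kg·s⁻²·A⁻¹.
kat = mol/s = s⁻¹·mol (catalytic activity).
So kat⁻² = s²·mol⁻².
Combining: S⁻¹·V·Hz·T·kat⁻² = (kg·m²·s⁻³·A⁻²) · (kg·m²·s⁻³·A⁻¹) · s⁻¹ · (kg·s⁻²·A⁻¹) · (s²·mol⁻²) = kg³·m⁴·s⁻⁷·A⁻⁴·mol⁻².
The exponent of kg is 3.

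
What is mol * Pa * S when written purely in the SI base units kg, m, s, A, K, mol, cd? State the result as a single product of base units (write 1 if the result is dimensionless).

Pa = N/m² (pressure = force per area),
    = kg·m⁻¹·s⁻².
S = 1/Ω (conductance is reciprocal resistance),
    = kg⁻¹·m⁻²·s³·A².
Combining: mol·Pa·S = mol · (kg·m⁻¹·s⁻²) · (kg⁻¹·m⁻²·s³·A²) = m⁻³·s·A²·mol.

m⁻³·s·A²·mol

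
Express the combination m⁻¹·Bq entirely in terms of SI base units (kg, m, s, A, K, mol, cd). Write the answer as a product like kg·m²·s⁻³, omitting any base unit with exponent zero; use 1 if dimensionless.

Bq = 1/s = s⁻¹ (activity is decays per second).
Combining: m⁻¹·Bq = m⁻¹ · s⁻¹ = m⁻¹·s⁻¹.

m⁻¹·s⁻¹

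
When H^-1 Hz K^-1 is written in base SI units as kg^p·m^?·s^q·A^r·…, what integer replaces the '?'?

H = kg·m²·s⁻²·A⁻².
So H⁻¹ = kg⁻¹·m⁻²·s²·A².
Hz = s⁻¹.
Combining: H⁻¹·Hz·K⁻¹ = (kg⁻¹·m⁻²·s²·A²) · s⁻¹ · K⁻¹ = kg⁻¹·m⁻²·s·A²·K⁻¹.
The exponent of m is -2.

-2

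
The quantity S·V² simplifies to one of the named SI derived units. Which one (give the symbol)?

W

S = 1/Ω (conductance is reciprocal resistance),
    = kg⁻¹·m⁻²·s³·A².
V = W/A (potential = power per current),
    = kg·m²·s⁻³·A⁻¹.
So V² = kg²·m⁴·s⁻⁶·A⁻².
Combining: S·V² = (kg⁻¹·m⁻²·s³·A²) · (kg²·m⁴·s⁻⁶·A⁻²) = kg·m²·s⁻³.
kg·m²·s⁻³ is the base-SI form of the watt.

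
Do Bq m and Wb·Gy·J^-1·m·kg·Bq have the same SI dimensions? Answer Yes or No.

No

Left side:
  Bq = 1/s = s⁻¹ (activity is decays per second).
  Combining: Bq·m = s⁻¹ · m = m·s⁻¹.
Right side:
  Wb = kg·m²·s⁻²·A⁻¹.
  Gy = m²·s⁻².
  J = kg·m²·s⁻².
  So J⁻¹ = kg⁻¹·m⁻²·s².
  Bq = s⁻¹.
  Combining: Wb·Gy·J⁻¹·m·kg·Bq = (kg·m²·s⁻²·A⁻¹) · (m²·s⁻²) · (kg⁻¹·m⁻²·s²) · m · kg · s⁻¹ = kg·m³·s⁻³·A⁻¹.
Left is m·s⁻¹; right is kg·m³·s⁻³·A⁻¹ — different.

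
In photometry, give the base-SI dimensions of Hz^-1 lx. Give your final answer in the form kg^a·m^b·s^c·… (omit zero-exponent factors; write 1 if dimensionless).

Hz = s⁻¹.
So Hz⁻¹ = s.
lx = m⁻²·cd.
Combining: Hz⁻¹·lx = s · (m⁻²·cd) = m⁻²·s·cd.

m⁻²·s·cd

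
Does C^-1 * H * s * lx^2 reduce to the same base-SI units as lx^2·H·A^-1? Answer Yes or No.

Yes

Left side:
  C = A·s = s·A (charge = current × time).
  So C⁻¹ = s⁻¹·A⁻¹.
  H = Wb/A (inductance = flux per current),
      = kg·m²·s⁻²·A⁻².
  lx = lm/m² (illuminance = luminous flux per area),
      = m⁻²·cd.
  So lx² = m⁻⁴·cd².
  Combining: C⁻¹·H·s·lx² = (s⁻¹·A⁻¹) · (kg·m²·s⁻²·A⁻²) · s · (m⁻⁴·cd²) = kg·m⁻²·s⁻²·A⁻³·cd².
Right side:
  lx = lm/m² (illuminance = luminous flux per area),
      = m⁻²·cd.
  So lx² = m⁻⁴·cd².
  H = Wb/A (inductance = flux per current),
      = kg·m²·s⁻²·A⁻².
  Combining: lx²·H·A⁻¹ = (m⁻⁴·cd²) · (kg·m²·s⁻²·A⁻²) · A⁻¹ = kg·m⁻²·s⁻²·A⁻³·cd².
Both reduce to kg·m⁻²·s⁻²·A⁻³·cd².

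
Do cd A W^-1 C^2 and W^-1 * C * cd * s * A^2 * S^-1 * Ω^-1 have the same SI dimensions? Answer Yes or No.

Left side:
  W = J/s (power = energy per time),
      = kg·m²·s⁻³.
  So W⁻¹ = kg⁻¹·m⁻²·s³.
  C = A·s = s·A (charge = current × time).
  So C² = s²·A².
  Combining: cd·A·W⁻¹·C² = cd · A · (kg⁻¹·m⁻²·s³) · (s²·A²) = kg⁻¹·m⁻²·s⁵·A³·cd.
Right side:
  W = J/s (power = energy per time),
      = kg·m²·s⁻³.
  So W⁻¹ = kg⁻¹·m⁻²·s³.
  C = A·s = s·A (charge = current × time).
  S = 1/Ω (conductance is reciprocal resistance),
      = kg⁻¹·m⁻²·s³·A².
  So S⁻¹ = kg·m²·s⁻³·A⁻².
  Ω = V/A (resistance = voltage per current),
      = kg·m²·s⁻³·A⁻².
  So Ω⁻¹ = kg⁻¹·m⁻²·s³·A².
  Combining: W⁻¹·C·cd·s·A²·S⁻¹·Ω⁻¹ = (kg⁻¹·m⁻²·s³) · (s·A) · cd · s · A² · (kg·m²·s⁻³·A⁻²) · (kg⁻¹·m⁻²·s³·A²) = kg⁻¹·m⁻²·s⁵·A³·cd.
Both reduce to kg⁻¹·m⁻²·s⁵·A³·cd.

Yes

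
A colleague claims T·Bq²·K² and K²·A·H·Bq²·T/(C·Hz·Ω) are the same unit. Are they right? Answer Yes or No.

No

Left side:
  T = kg·s⁻²·A⁻¹.
  Bq = s⁻¹.
  So Bq² = s⁻².
  Combining: T·Bq²·K² = (kg·s⁻²·A⁻¹) · s⁻² · K² = kg·s⁻⁴·A⁻¹·K².
Right side:
  H = kg·m²·s⁻²·A⁻².
  C = s·A.
  So C⁻¹ = s⁻¹·A⁻¹.
  Bq = s⁻¹.
  So Bq² = s⁻².
  Hz = s⁻¹.
  So Hz⁻¹ = s.
  T = kg·s⁻²·A⁻¹.
  Ω = kg·m²·s⁻³·A⁻².
  So Ω⁻¹ = kg⁻¹·m⁻²·s³·A².
  Combining: K²·A·H·C⁻¹·Bq²·Hz⁻¹·T·Ω⁻¹ = K² · A · (kg·m²·s⁻²·A⁻²) · (s⁻¹·A⁻¹) · s⁻² · s · (kg·s⁻²·A⁻¹) · (kg⁻¹·m⁻²·s³·A²) = kg·s⁻³·A⁻¹·K².
Left is kg·s⁻⁴·A⁻¹·K²; right is kg·s⁻³·A⁻¹·K² — different.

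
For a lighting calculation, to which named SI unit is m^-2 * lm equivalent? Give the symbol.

lm = cd·sr = cd (luminous flux; sr is dimensionless).
Combining: m⁻²·lm = m⁻² · cd = m⁻²·cd.
m⁻²·cd is the base-SI form of the lux.

lx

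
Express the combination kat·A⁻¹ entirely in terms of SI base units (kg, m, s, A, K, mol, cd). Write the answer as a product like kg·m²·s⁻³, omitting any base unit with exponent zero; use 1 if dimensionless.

s⁻¹·A⁻¹·mol

kat = mol/s = s⁻¹·mol (catalytic activity).
Combining: kat·A⁻¹ = (s⁻¹·mol) · A⁻¹ = s⁻¹·A⁻¹·mol.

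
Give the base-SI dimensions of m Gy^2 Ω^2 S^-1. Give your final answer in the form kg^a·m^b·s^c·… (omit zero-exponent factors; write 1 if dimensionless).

Gy = m²·s⁻².
So Gy² = m⁴·s⁻⁴.
Ω = kg·m²·s⁻³·A⁻².
So Ω² = kg²·m⁴·s⁻⁶·A⁻⁴.
S = kg⁻¹·m⁻²·s³·A².
So S⁻¹ = kg·m²·s⁻³·A⁻².
Combining: m·Gy²·Ω²·S⁻¹ = m · (m⁴·s⁻⁴) · (kg²·m⁴·s⁻⁶·A⁻⁴) · (kg·m²·s⁻³·A⁻²) = kg³·m¹¹·s⁻¹³·A⁻⁶.

kg³·m¹¹·s⁻¹³·A⁻⁶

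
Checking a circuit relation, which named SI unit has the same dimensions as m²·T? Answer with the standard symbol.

Wb

T = kg·s⁻²·A⁻¹.
Combining: m²·T = m² · (kg·s⁻²·A⁻¹) = kg·m²·s⁻²·A⁻¹.
kg·m²·s⁻²·A⁻¹ is the base-SI form of the weber.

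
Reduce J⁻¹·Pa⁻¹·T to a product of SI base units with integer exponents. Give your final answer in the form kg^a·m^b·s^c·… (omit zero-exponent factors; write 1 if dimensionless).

kg⁻¹·m⁻¹·s²·A⁻¹

J = N·m (work = force × distance),
    = kg·m²·s⁻².
So J⁻¹ = kg⁻¹·m⁻²·s².
Pa = N/m² (pressure = force per area),
    = kg·m⁻¹·s⁻².
So Pa⁻¹ = kg⁻¹·m·s².
T = Wb/m² (flux density = flux per area),
    = kg·s⁻²·A⁻¹.
Combining: J⁻¹·Pa⁻¹·T = (kg⁻¹·m⁻²·s²) · (kg⁻¹·m·s²) · (kg·s⁻²·A⁻¹) = kg⁻¹·m⁻¹·s²·A⁻¹.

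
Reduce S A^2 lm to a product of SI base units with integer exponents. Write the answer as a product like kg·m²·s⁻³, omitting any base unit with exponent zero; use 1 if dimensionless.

S = 1/Ω (conductance is reciprocal resistance),
    = kg⁻¹·m⁻²·s³·A².
lm = cd·sr = cd (luminous flux; sr is dimensionless).
Combining: S·A²·lm = (kg⁻¹·m⁻²·s³·A²) · A² · cd = kg⁻¹·m⁻²·s³·A⁴·cd.

kg⁻¹·m⁻²·s³·A⁴·cd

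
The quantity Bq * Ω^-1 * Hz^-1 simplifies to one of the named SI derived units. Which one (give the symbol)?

S

Bq = 1/s = s⁻¹ (activity is decays per second).
Ω = V/A (resistance = voltage per current),
    = kg·m²·s⁻³·A⁻².
So Ω⁻¹ = kg⁻¹·m⁻²·s³·A².
Hz = 1/s = s⁻¹ (frequency is cycles per second).
So Hz⁻¹ = s.
Combining: Bq·Ω⁻¹·Hz⁻¹ = s⁻¹ · (kg⁻¹·m⁻²·s³·A²) · s = kg⁻¹·m⁻²·s³·A².
kg⁻¹·m⁻²·s³·A² is the base-SI form of the siemens.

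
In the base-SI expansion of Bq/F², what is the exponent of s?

-9

Bq = 1/s = s⁻¹ (activity is decays per second).
F = C/V (capacitance = charge per voltage),
    = A·s/(kg·m²·s⁻³·A⁻¹) (substituting C and V),
    = kg⁻¹·m⁻²·s⁴·A².
So F⁻² = kg²·m⁴·s⁻⁸·A⁻⁴.
Combining: Bq·F⁻² = s⁻¹ · (kg²·m⁴·s⁻⁸·A⁻⁴) = kg²·m⁴·s⁻⁹·A⁻⁴.
The exponent of s is -9.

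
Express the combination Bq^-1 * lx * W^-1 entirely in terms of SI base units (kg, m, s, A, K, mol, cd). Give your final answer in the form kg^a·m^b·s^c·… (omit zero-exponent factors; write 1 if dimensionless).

kg⁻¹·m⁻⁴·s⁴·cd

Bq = s⁻¹.
So Bq⁻¹ = s.
lx = m⁻²·cd.
W = kg·m²·s⁻³.
So W⁻¹ = kg⁻¹·m⁻²·s³.
Combining: Bq⁻¹·lx·W⁻¹ = s · (m⁻²·cd) · (kg⁻¹·m⁻²·s³) = kg⁻¹·m⁻⁴·s⁴·cd.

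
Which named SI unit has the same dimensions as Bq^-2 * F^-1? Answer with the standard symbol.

Bq = 1/s = s⁻¹ (activity is decays per second).
So Bq⁻² = s².
F = C/V (capacitance = charge per voltage),
    = A·s/(kg·m²·s⁻³·A⁻¹) (substituting C and V),
    = kg⁻¹·m⁻²·s⁴·A².
So F⁻¹ = kg·m²·s⁻⁴·A⁻².
Combining: Bq⁻²·F⁻¹ = s² · (kg·m²·s⁻⁴·A⁻²) = kg·m²·s⁻²·A⁻².
kg·m²·s⁻²·A⁻² is the base-SI form of the henry.

H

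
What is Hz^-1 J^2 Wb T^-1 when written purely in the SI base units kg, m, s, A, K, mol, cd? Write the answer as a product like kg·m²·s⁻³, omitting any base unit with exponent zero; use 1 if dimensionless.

kg²·m⁶·s⁻³

Hz = s⁻¹.
So Hz⁻¹ = s.
J = kg·m²·s⁻².
So J² = kg²·m⁴·s⁻⁴.
Wb = kg·m²·s⁻²·A⁻¹.
T = kg·s⁻²·A⁻¹.
So T⁻¹ = kg⁻¹·s²·A.
Combining: Hz⁻¹·J²·Wb·T⁻¹ = s · (kg²·m⁴·s⁻⁴) · (kg·m²·s⁻²·A⁻¹) · (kg⁻¹·s²·A) = kg²·m⁶·s⁻³.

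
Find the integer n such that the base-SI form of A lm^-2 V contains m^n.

lm = cd·sr = cd (luminous flux; sr is dimensionless).
So lm⁻² = cd⁻².
V = W/A (potential = power per current),
    = kg·m²·s⁻³·A⁻¹.
Combining: A·lm⁻²·V = A · cd⁻² · (kg·m²·s⁻³·A⁻¹) = kg·m²·s⁻³·cd⁻².
The exponent of m is 2.

2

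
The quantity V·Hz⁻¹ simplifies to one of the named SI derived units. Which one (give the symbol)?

V = kg·m²·s⁻³·A⁻¹.
Hz = s⁻¹.
So Hz⁻¹ = s.
Combining: V·Hz⁻¹ = (kg·m²·s⁻³·A⁻¹) · s = kg·m²·s⁻²·A⁻¹.
kg·m²·s⁻²·A⁻¹ is the base-SI form of the weber.

Wb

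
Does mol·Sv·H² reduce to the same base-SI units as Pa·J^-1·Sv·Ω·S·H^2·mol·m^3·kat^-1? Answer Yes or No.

Left side:
  Sv = J/kg (equivalent dose = energy per mass),
      = m²·s⁻².
  H = Wb/A (inductance = flux per current),
      = kg·m²·s⁻²·A⁻².
  So H² = kg²·m⁴·s⁻⁴·A⁻⁴.
  Combining: mol·Sv·H² = mol · (m²·s⁻²) · (kg²·m⁴·s⁻⁴·A⁻⁴) = kg²·m⁶·s⁻⁶·A⁻⁴·mol.
Right side:
  Pa = kg·m⁻¹·s⁻².
  J = kg·m²·s⁻².
  So J⁻¹ = kg⁻¹·m⁻²·s².
  Sv = m²·s⁻².
  Ω = kg·m²·s⁻³·A⁻².
  S = kg⁻¹·m⁻²·s³·A².
  H = kg·m²·s⁻²·A⁻².
  So H² = kg²·m⁴·s⁻⁴·A⁻⁴.
  kat = s⁻¹·mol.
  So kat⁻¹ = s·mol⁻¹.
  Combining: Pa·J⁻¹·Sv·Ω·S·H²·mol·m³·kat⁻¹ = (kg·m⁻¹·s⁻²) · (kg⁻¹·m⁻²·s²) · (m²·s⁻²) · (kg·m²·s⁻³·A⁻²) · (kg⁻¹·m⁻²·s³·A²) · (kg²·m⁴·s⁻⁴·A⁻⁴) · mol · m³ · (s·mol⁻¹) = kg²·m⁶·s⁻⁵·A⁻⁴.
Left is kg²·m⁶·s⁻⁶·A⁻⁴·mol; right is kg²·m⁶·s⁻⁵·A⁻⁴ — different.

No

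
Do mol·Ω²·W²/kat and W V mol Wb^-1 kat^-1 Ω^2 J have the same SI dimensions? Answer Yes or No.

Yes

Left side:
  kat = mol/s = s⁻¹·mol (catalytic activity).
  So kat⁻¹ = s·mol⁻¹.
  Ω = V/A (resistance = voltage per current),
      = kg·m²·s⁻³·A⁻².
  So Ω² = kg²·m⁴·s⁻⁶·A⁻⁴.
  W = J/s (power = energy per time),
      = kg·m²·s⁻³.
  So W² = kg²·m⁴·s⁻⁶.
  Combining: mol·kat⁻¹·Ω²·W² = mol · (s·mol⁻¹) · (kg²·m⁴·s⁻⁶·A⁻⁴) · (kg²·m⁴·s⁻⁶) = kg⁴·m⁸·s⁻¹¹·A⁻⁴.
Right side:
  W = J/s (power = energy per time),
      = kg·m²·s⁻³.
  V = W/A (potential = power per current),
      = kg·m²·s⁻³·A⁻¹.
  Wb = V·s (flux: a volt is a weber per second),
      = kg·m²·s⁻²·A⁻¹.
  So Wb⁻¹ = kg⁻¹·m⁻²·s²·A.
  kat = mol/s = s⁻¹·mol (catalytic activity).
  So kat⁻¹ = s·mol⁻¹.
  Ω = V/A (resistance = voltage per current),
      = kg·m²·s⁻³·A⁻².
  So Ω² = kg²·m⁴·s⁻⁶·A⁻⁴.
  J = N·m (work = force × distance),
      = kg·m²·s⁻².
  Combining: W·V·mol·Wb⁻¹·kat⁻¹·Ω²·J = (kg·m²·s⁻³) · (kg·m²·s⁻³·A⁻¹) · mol · (kg⁻¹·m⁻²·s²·A) · (s·mol⁻¹) · (kg²·m⁴·s⁻⁶·A⁻⁴) · (kg·m²·s⁻²) = kg⁴·m⁸·s⁻¹¹·A⁻⁴.
Both reduce to kg⁴·m⁸·s⁻¹¹·A⁻⁴.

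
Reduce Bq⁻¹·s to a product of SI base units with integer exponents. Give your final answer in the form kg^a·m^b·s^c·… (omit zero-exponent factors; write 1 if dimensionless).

s²

Bq = s⁻¹.
So Bq⁻¹ = s.
Combining: Bq⁻¹·s = s · s = s².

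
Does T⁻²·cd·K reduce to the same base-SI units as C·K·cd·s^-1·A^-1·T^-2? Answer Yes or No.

Left side:
  T = kg·s⁻²·A⁻¹.
  So T⁻² = kg⁻²·s⁴·A².
  Combining: T⁻²·cd·K = (kg⁻²·s⁴·A²) · cd · K = kg⁻²·s⁴·A²·K·cd.
Right side:
  C = A·s = s·A (charge = current × time).
  T = Wb/m² (flux density = flux per area),
      = kg·s⁻²·A⁻¹.
  So T⁻² = kg⁻²·s⁴·A².
  Combining: C·K·cd·s⁻¹·A⁻¹·T⁻² = (s·A) · K · cd · s⁻¹ · A⁻¹ · (kg⁻²·s⁴·A²) = kg⁻²·s⁴·A²·K·cd.
Both reduce to kg⁻²·s⁴·A²·K·cd.

Yes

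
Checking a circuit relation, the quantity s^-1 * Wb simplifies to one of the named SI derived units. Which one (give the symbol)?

Wb = kg·m²·s⁻²·A⁻¹.
Combining: s⁻¹·Wb = s⁻¹ · (kg·m²·s⁻²·A⁻¹) = kg·m²·s⁻³·A⁻¹.
kg·m²·s⁻³·A⁻¹ is the base-SI form of the volt.

V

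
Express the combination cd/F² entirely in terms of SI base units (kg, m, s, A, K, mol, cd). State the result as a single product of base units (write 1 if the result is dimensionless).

kg²·m⁴·s⁻⁸·A⁻⁴·cd

F = kg⁻¹·m⁻²·s⁴·A².
So F⁻² = kg²·m⁴·s⁻⁸·A⁻⁴.
Combining: cd·F⁻² = cd · (kg²·m⁴·s⁻⁸·A⁻⁴) = kg²·m⁴·s⁻⁸·A⁻⁴·cd.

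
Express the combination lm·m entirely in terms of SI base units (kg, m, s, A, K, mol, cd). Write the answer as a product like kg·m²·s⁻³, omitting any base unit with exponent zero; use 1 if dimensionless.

m·cd

lm = cd·sr = cd (luminous flux; sr is dimensionless).
Combining: lm·m = cd · m = m·cd.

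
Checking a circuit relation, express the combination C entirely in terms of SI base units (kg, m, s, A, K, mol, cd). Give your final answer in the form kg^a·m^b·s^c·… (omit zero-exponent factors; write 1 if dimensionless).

s·A

C = A·s = s·A (charge = current × time).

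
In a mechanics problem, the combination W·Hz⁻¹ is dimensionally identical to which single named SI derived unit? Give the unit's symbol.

J

W = kg·m²·s⁻³.
Hz = s⁻¹.
So Hz⁻¹ = s.
Combining: W·Hz⁻¹ = (kg·m²·s⁻³) · s = kg·m²·s⁻².
kg·m²·s⁻² is the base-SI form of the joule.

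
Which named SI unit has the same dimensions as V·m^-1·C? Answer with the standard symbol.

V = W/A (potential = power per current),
    = kg·m²·s⁻³·A⁻¹.
C = A·s = s·A (charge = current × time).
Combining: V·m⁻¹·C = (kg·m²·s⁻³·A⁻¹) · m⁻¹ · (s·A) = kg·m·s⁻².
kg·m·s⁻² is the base-SI form of the newton.

N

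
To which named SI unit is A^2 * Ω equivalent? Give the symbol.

Ω = kg·m²·s⁻³·A⁻².
Combining: A²·Ω = A² · (kg·m²·s⁻³·A⁻²) = kg·m²·s⁻³.
kg·m²·s⁻³ is the base-SI form of the watt.

W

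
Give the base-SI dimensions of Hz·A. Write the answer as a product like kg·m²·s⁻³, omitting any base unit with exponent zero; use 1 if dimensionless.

s⁻¹·A

Hz = 1/s = s⁻¹ (frequency is cycles per second).
Combining: Hz·A = s⁻¹ · A = s⁻¹·A.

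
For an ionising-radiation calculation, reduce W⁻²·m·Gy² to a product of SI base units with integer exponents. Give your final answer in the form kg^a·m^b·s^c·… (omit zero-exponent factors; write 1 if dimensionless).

W = J/s (power = energy per time),
    = kg·m²·s⁻³.
So W⁻² = kg⁻²·m⁻⁴·s⁶.
Gy = J/kg (absorbed dose = energy per mass),
    = m²·s⁻².
So Gy² = m⁴·s⁻⁴.
Combining: W⁻²·m·Gy² = (kg⁻²·m⁻⁴·s⁶) · m · (m⁴·s⁻⁴) = kg⁻²·m·s².

kg⁻²·m·s²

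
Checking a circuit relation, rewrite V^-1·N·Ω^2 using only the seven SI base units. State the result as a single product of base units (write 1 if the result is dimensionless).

V = W/A (potential = power per current),
    = kg·m²·s⁻³·A⁻¹.
So V⁻¹ = kg⁻¹·m⁻²·s³·A.
N = kg·m/s² = kg·m·s⁻² (force = mass × acceleration).
Ω = V/A (resistance = voltage per current),
    = kg·m²·s⁻³·A⁻².
So Ω² = kg²·m⁴·s⁻⁶·A⁻⁴.
Combining: V⁻¹·N·Ω² = (kg⁻¹·m⁻²·s³·A) · (kg·m·s⁻²) · (kg²·m⁴·s⁻⁶·A⁻⁴) = kg²·m³·s⁻⁵·A⁻³.

kg²·m³·s⁻⁵·A⁻³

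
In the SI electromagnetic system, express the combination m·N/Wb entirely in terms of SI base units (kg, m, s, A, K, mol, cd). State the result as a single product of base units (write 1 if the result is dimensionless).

A

Wb = kg·m²·s⁻²·A⁻¹.
So Wb⁻¹ = kg⁻¹·m⁻²·s²·A.
N = kg·m·s⁻².
Combining: m·Wb⁻¹·N = m · (kg⁻¹·m⁻²·s²·A) · (kg·m·s⁻²) = A.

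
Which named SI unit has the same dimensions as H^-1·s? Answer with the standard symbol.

H = Wb/A (inductance = flux per current),
    = kg·m²·s⁻²·A⁻².
So H⁻¹ = kg⁻¹·m⁻²·s²·A².
Combining: H⁻¹·s = (kg⁻¹·m⁻²·s²·A²) · s = kg⁻¹·m⁻²·s³·A².
kg⁻¹·m⁻²·s³·A² is the base-SI form of the siemens.

S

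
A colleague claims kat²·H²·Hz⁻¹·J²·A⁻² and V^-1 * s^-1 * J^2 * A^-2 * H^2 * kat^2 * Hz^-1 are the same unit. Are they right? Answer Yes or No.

No

Left side:
  kat = mol/s = s⁻¹·mol (catalytic activity).
  So kat² = s⁻²·mol².
  H = Wb/A (inductance = flux per current),
      = kg·m²·s⁻²·A⁻².
  So H² = kg²·m⁴·s⁻⁴·A⁻⁴.
  Hz = 1/s = s⁻¹ (frequency is cycles per second).
  So Hz⁻¹ = s.
  J = N·m (work = force × distance),
      = kg·m²·s⁻².
  So J² = kg²·m⁴·s⁻⁴.
  Combining: kat²·H²·Hz⁻¹·J²·A⁻² = (s⁻²·mol²) · (kg²·m⁴·s⁻⁴·A⁻⁴) · s · (kg²·m⁴·s⁻⁴) · A⁻² = kg⁴·m⁸·s⁻⁹·A⁻⁶·mol².
Right side:
  V = W/A (potential = power per current),
      = kg·m²·s⁻³·A⁻¹.
  So V⁻¹ = kg⁻¹·m⁻²·s³·A.
  J = N·m (work = force × distance),
      = kg·m²·s⁻².
  So J² = kg²·m⁴·s⁻⁴.
  H = Wb/A (inductance = flux per current),
      = kg·m²·s⁻²·A⁻².
  So H² = kg²·m⁴·s⁻⁴·A⁻⁴.
  kat = mol/s = s⁻¹·mol (catalytic activity).
  So kat² = s⁻²·mol².
  Hz = 1/s = s⁻¹ (frequency is cycles per second).
  So Hz⁻¹ = s.
  Combining: V⁻¹·s⁻¹·J²·A⁻²·H²·kat²·Hz⁻¹ = (kg⁻¹·m⁻²·s³·A) · s⁻¹ · (kg²·m⁴·s⁻⁴) · A⁻² · (kg²·m⁴·s⁻⁴·A⁻⁴) · (s⁻²·mol²) · s = kg³·m⁶·s⁻⁷·A⁻⁵·mol².
Left is kg⁴·m⁸·s⁻⁹·A⁻⁶·mol²; right is kg³·m⁶·s⁻⁷·A⁻⁵·mol² — different.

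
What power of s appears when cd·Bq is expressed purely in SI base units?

Bq = 1/s = s⁻¹ (activity is decays per second).
Combining: cd·Bq = cd · s⁻¹ = s⁻¹·cd.
The exponent of s is -1.

-1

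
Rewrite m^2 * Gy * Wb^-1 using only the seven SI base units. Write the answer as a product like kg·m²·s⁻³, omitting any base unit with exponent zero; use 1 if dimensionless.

kg⁻¹·m²·A

Gy = m²·s⁻².
Wb = kg·m²·s⁻²·A⁻¹.
So Wb⁻¹ = kg⁻¹·m⁻²·s²·A.
Combining: m²·Gy·Wb⁻¹ = m² · (m²·s⁻²) · (kg⁻¹·m⁻²·s²·A) = kg⁻¹·m²·A.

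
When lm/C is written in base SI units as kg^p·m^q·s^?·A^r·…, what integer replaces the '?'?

lm = cd·sr = cd (luminous flux; sr is dimensionless).
C = A·s = s·A (charge = current × time).
So C⁻¹ = s⁻¹·A⁻¹.
Combining: lm·C⁻¹ = cd · (s⁻¹·A⁻¹) = s⁻¹·A⁻¹·cd.
The exponent of s is -1.

-1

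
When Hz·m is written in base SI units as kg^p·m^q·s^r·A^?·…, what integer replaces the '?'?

0

Hz = s⁻¹.
Combining: Hz·m = s⁻¹ · m = m·s⁻¹.
The exponent of A is 0.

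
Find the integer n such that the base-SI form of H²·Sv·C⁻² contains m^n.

6

H = Wb/A (inductance = flux per current),
    = kg·m²·s⁻²·A⁻².
So H² = kg²·m⁴·s⁻⁴·A⁻⁴.
Sv = J/kg (equivalent dose = energy per mass),
    = m²·s⁻².
C = A·s = s·A (charge = current × time).
So C⁻² = s⁻²·A⁻².
Combining: H²·Sv·C⁻² = (kg²·m⁴·s⁻⁴·A⁻⁴) · (m²·s⁻²) · (s⁻²·A⁻²) = kg²·m⁶·s⁻⁸·A⁻⁶.
The exponent of m is 6.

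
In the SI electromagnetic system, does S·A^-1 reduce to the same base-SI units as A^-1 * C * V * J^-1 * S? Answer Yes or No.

Yes

Left side:
  S = 1/Ω (conductance is reciprocal resistance),
      = kg⁻¹·m⁻²·s³·A².
  Combining: S·A⁻¹ = (kg⁻¹·m⁻²·s³·A²) · A⁻¹ = kg⁻¹·m⁻²·s³·A.
Right side:
  C = A·s = s·A (charge = current × time).
  V = W/A (potential = power per current),
      = kg·m²·s⁻³·A⁻¹.
  J = N·m (work = force × distance),
      = kg·m²·s⁻².
  So J⁻¹ = kg⁻¹·m⁻²·s².
  S = 1/Ω (conductance is reciprocal resistance),
      = kg⁻¹·m⁻²·s³·A².
  Combining: A⁻¹·C·V·J⁻¹·S = A⁻¹ · (s·A) · (kg·m²·s⁻³·A⁻¹) · (kg⁻¹·m⁻²·s²) · (kg⁻¹·m⁻²·s³·A²) = kg⁻¹·m⁻²·s³·A.
Both reduce to kg⁻¹·m⁻²·s³·A.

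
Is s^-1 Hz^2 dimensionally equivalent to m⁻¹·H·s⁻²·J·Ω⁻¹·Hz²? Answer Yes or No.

No

Left side:
  Hz = s⁻¹.
  So Hz² = s⁻².
  Combining: s⁻¹·Hz² = s⁻¹ · s⁻² = s⁻³.
Right side:
  H = Wb/A (inductance = flux per current),
      = kg·m²·s⁻²·A⁻².
  J = N·m (work = force × distance),
      = kg·m²·s⁻².
  Ω = V/A (resistance = voltage per current),
      = kg·m²·s⁻³·A⁻².
  So Ω⁻¹ = kg⁻¹·m⁻²·s³·A².
  Hz = 1/s = s⁻¹ (frequency is cycles per second).
  So Hz² = s⁻².
  Combining: m⁻¹·H·s⁻²·J·Ω⁻¹·Hz² = m⁻¹ · (kg·m²·s⁻²·A⁻²) · s⁻² · (kg·m²·s⁻²) · (kg⁻¹·m⁻²·s³·A²) · s⁻² = kg·m·s⁻⁵.
Left is s⁻³; right is kg·m·s⁻⁵ — different.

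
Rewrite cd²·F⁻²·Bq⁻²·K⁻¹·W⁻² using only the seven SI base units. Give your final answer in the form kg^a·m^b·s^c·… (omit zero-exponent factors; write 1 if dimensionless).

F = C/V (capacitance = charge per voltage),
    = A·s/(kg·m²·s⁻³·A⁻¹) (substituting C and V),
    = kg⁻¹·m⁻²·s⁴·A².
So F⁻² = kg²·m⁴·s⁻⁸·A⁻⁴.
Bq = 1/s = s⁻¹ (activity is decays per second).
So Bq⁻² = s².
W = J/s (power = energy per time),
    = kg·m²·s⁻³.
So W⁻² = kg⁻²·m⁻⁴·s⁶.
Combining: cd²·F⁻²·Bq⁻²·K⁻¹·W⁻² = cd² · (kg²·m⁴·s⁻⁸·A⁻⁴) · s² · K⁻¹ · (kg⁻²·m⁻⁴·s⁶) = A⁻⁴·K⁻¹·cd².

A⁻⁴·K⁻¹·cd²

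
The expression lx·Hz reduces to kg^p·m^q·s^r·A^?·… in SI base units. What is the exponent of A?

lx = lm/m² (illuminance = luminous flux per area),
    = m⁻²·cd.
Hz = 1/s = s⁻¹ (frequency is cycles per second).
Combining: lx·Hz = (m⁻²·cd) · s⁻¹ = m⁻²·s⁻¹·cd.
The exponent of A is 0.

0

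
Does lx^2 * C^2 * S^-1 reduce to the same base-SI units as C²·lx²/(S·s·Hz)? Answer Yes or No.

Left side:
  lx = m⁻²·cd.
  So lx² = m⁻⁴·cd².
  C = s·A.
  So C² = s²·A².
  S = kg⁻¹·m⁻²·s³·A².
  So S⁻¹ = kg·m²·s⁻³·A⁻².
  Combining: lx²·C²·S⁻¹ = (m⁻⁴·cd²) · (s²·A²) · (kg·m²·s⁻³·A⁻²) = kg·m⁻²·s⁻¹·cd².
Right side:
  C = s·A.
  So C² = s²·A².
  lx = m⁻²·cd.
  So lx² = m⁻⁴·cd².
  S = kg⁻¹·m⁻²·s³·A².
  So S⁻¹ = kg·m²·s⁻³·A⁻².
  Hz = s⁻¹.
  So Hz⁻¹ = s.
  Combining: C²·lx²·S⁻¹·s⁻¹·Hz⁻¹ = (s²·A²) · (m⁻⁴·cd²) · (kg·m²·s⁻³·A⁻²) · s⁻¹ · s = kg·m⁻²·s⁻¹·cd².
Both reduce to kg·m⁻²·s⁻¹·cd².

Yes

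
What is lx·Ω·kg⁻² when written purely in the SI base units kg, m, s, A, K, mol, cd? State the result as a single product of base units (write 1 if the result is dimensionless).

kg⁻¹·s⁻³·A⁻²·cd

lx = lm/m² (illuminance = luminous flux per area),
    = m⁻²·cd.
Ω = V/A (resistance = voltage per current),
    = kg·m²·s⁻³·A⁻².
Combining: lx·Ω·kg⁻² = (m⁻²·cd) · (kg·m²·s⁻³·A⁻²) · kg⁻² = kg⁻¹·s⁻³·A⁻²·cd.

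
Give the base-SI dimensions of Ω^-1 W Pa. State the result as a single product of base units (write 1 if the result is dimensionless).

Ω = kg·m²·s⁻³·A⁻².
So Ω⁻¹ = kg⁻¹·m⁻²·s³·A².
W = kg·m²·s⁻³.
Pa = kg·m⁻¹·s⁻².
Combining: Ω⁻¹·W·Pa = (kg⁻¹·m⁻²·s³·A²) · (kg·m²·s⁻³) · (kg·m⁻¹·s⁻²) = kg·m⁻¹·s⁻²·A².

kg·m⁻¹·s⁻²·A²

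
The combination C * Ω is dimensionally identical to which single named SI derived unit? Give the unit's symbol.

Wb

C = A·s = s·A (charge = current × time).
Ω = V/A (resistance = voltage per current),
    = kg·m²·s⁻³·A⁻².
Combining: C·Ω = (s·A) · (kg·m²·s⁻³·A⁻²) = kg·m²·s⁻²·A⁻¹.
kg·m²·s⁻²·A⁻¹ is the base-SI form of the weber.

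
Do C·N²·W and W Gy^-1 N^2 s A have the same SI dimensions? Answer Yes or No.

No

Left side:
  C = A·s = s·A (charge = current × time).
  N = kg·m/s² = kg·m·s⁻² (force = mass × acceleration).
  So N² = kg²·m²·s⁻⁴.
  W = J/s (power = energy per time),
      = kg·m²·s⁻³.
  Combining: C·N²·W = (s·A) · (kg²·m²·s⁻⁴) · (kg·m²·s⁻³) = kg³·m⁴·s⁻⁶·A.
Right side:
  W = J/s (power = energy per time),
      = kg·m²·s⁻³.
  Gy = J/kg (absorbed dose = energy per mass),
      = m²·s⁻².
  So Gy⁻¹ = m⁻²·s².
  N = kg·m/s² = kg·m·s⁻² (force = mass × acceleration).
  So N² = kg²·m²·s⁻⁴.
  Combining: W·Gy⁻¹·N²·s·A = (kg·m²·s⁻³) · (m⁻²·s²) · (kg²·m²·s⁻⁴) · s · A = kg³·m²·s⁻⁴·A.
Left is kg³·m⁴·s⁻⁶·A; right is kg³·m²·s⁻⁴·A — different.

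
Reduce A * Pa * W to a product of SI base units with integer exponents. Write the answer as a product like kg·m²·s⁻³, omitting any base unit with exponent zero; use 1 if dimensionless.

kg²·m·s⁻⁵·A

Pa = kg·m⁻¹·s⁻².
W = kg·m²·s⁻³.
Combining: A·Pa·W = A · (kg·m⁻¹·s⁻²) · (kg·m²·s⁻³) = kg²·m·s⁻⁵·A.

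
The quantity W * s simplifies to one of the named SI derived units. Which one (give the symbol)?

J

W = J/s (power = energy per time),
    = kg·m²·s⁻³.
Combining: W·s = (kg·m²·s⁻³) · s = kg·m²·s⁻².
kg·m²·s⁻² is the base-SI form of the joule.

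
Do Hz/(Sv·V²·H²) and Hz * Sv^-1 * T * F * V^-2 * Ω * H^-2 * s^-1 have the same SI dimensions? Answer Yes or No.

Left side:
  Hz = 1/s = s⁻¹ (frequency is cycles per second).
  Sv = J/kg (equivalent dose = energy per mass),
      = m²·s⁻².
  So Sv⁻¹ = m⁻²·s².
  V = W/A (potential = power per current),
      = kg·m²·s⁻³·A⁻¹.
  So V⁻² = kg⁻²·m⁻⁴·s⁶·A².
  H = Wb/A (inductance = flux per current),
      = kg·m²·s⁻²·A⁻².
  So H⁻² = kg⁻²·m⁻⁴·s⁴·A⁴.
  Combining: Hz·Sv⁻¹·V⁻²·H⁻² = s⁻¹ · (m⁻²·s²) · (kg⁻²·m⁻⁴·s⁶·A²) · (kg⁻²·m⁻⁴·s⁴·A⁴) = kg⁻⁴·m⁻¹⁰·s¹¹·A⁶.
Right side:
  Hz = 1/s = s⁻¹ (frequency is cycles per second).
  Sv = J/kg (equivalent dose = energy per mass),
      = m²·s⁻².
  So Sv⁻¹ = m⁻²·s².
  T = Wb/m² (flux density = flux per area),
      = kg·s⁻²·A⁻¹.
  F = C/V (capacitance = charge per voltage),
      = A·s/(kg·m²·s⁻³·A⁻¹) (substituting C and V),
      = kg⁻¹·m⁻²·s⁴·A².
  V = W/A (potential = power per current),
      = kg·m²·s⁻³·A⁻¹.
  So V⁻² = kg⁻²·m⁻⁴·s⁶·A².
  Ω = V/A (resistance = voltage per current),
      = kg·m²·s⁻³·A⁻².
  H = Wb/A (inductance = flux per current),
      = kg·m²·s⁻²·A⁻².
  So H⁻² = kg⁻²·m⁻⁴·s⁴·A⁴.
  Combining: Hz·Sv⁻¹·T·F·V⁻²·Ω·H⁻²·s⁻¹ = s⁻¹ · (m⁻²·s²) · (kg·s⁻²·A⁻¹) · (kg⁻¹·m⁻²·s⁴·A²) · (kg⁻²·m⁻⁴·s⁶·A²) · (kg·m²·s⁻³·A⁻²) · (kg⁻²·m⁻⁴·s⁴·A⁴) · s⁻¹ = kg⁻³·m⁻¹⁰·s⁹·A⁵.
Left is kg⁻⁴·m⁻¹⁰·s¹¹·A⁶; right is kg⁻³·m⁻¹⁰·s⁹·A⁵ — different.

No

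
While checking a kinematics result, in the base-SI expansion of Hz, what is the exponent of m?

Hz = s⁻¹.
The exponent of m is 0.

0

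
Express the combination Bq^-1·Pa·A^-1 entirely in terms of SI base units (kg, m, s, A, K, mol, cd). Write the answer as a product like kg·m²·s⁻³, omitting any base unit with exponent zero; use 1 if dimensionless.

kg·m⁻¹·s⁻¹·A⁻¹

Bq = 1/s = s⁻¹ (activity is decays per second).
So Bq⁻¹ = s.
Pa = N/m² (pressure = force per area),
    = kg·m⁻¹·s⁻².
Combining: Bq⁻¹·Pa·A⁻¹ = s · (kg·m⁻¹·s⁻²) · A⁻¹ = kg·m⁻¹·s⁻¹·A⁻¹.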